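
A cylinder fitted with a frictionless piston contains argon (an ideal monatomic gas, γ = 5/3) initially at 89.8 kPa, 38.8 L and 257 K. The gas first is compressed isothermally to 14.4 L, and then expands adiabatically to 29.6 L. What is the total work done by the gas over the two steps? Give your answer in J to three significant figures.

W_total ≈ -1460 J

Step 1 (isothermal): W = P₁V₁ ln(V₂/V₁) = (3484) ln(14.4/38.8) = -3454 J.
After step 1: P = 242 kPa, V = 14.4 L, T = 257 K.
Step 2 (adiabatic): W = (P₁V₁ − P₂V₂)/(γ−1) = (3484 − 2155)/0.667 = 1994 J.
W_total = -3454 + 1994 = -1460 J.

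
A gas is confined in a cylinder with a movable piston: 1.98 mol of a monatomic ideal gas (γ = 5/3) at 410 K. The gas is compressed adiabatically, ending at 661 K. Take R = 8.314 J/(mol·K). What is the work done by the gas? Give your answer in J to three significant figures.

W ≈ -6200 J

Adiabatic ⇒ Q = 0, so W_by = −ΔU = nCᵥ(T₁ − T₂).
Cᵥ = 3R/2 = 12.47 J/(mol·K).
W = (1.98)(12.47)(410 − 661) = -6198 J.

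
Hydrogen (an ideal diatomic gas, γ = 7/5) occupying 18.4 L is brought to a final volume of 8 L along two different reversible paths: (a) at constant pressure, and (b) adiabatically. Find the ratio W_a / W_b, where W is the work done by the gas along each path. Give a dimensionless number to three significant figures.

Path (a) isobaric: W = P₁(V₂ − V₁) → W_a/(P₁V₁) = -0.5652.
Path (b) adiabatic: W = P₁V₁(1 − (V₁/V₂)^(γ−1))/(γ−1) → W_b/(P₁V₁) = -0.9884.
W_a / W_b = -0.5652 / -0.9884 = 0.5718.

W_a / W_b ≈ 0.572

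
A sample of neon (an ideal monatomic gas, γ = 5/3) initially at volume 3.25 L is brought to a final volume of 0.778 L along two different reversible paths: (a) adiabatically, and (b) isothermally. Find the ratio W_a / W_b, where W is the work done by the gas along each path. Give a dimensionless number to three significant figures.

Path (a) adiabatic: W = P₁V₁(1 − (V₁/V₂)^(γ−1))/(γ−1) → W_a/(P₁V₁) = -2.391.
Path (b) isothermal: W = P₁V₁ ln(V₂/V₁) → W_b/(P₁V₁) = -1.43.
W_a / W_b = -2.391 / -1.43 = 1.672.

W_a / W_b ≈ 1.67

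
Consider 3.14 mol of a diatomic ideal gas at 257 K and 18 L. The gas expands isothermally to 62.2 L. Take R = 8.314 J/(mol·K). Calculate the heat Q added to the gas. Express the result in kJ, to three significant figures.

Isothermal ⇒ ΔU = 0, so Q = W = nRT ln(V₂/V₁).
Q = (3.14)(8.314)(257) ln(62.2/18) = 6709 × 1.24 = 8319 J.

Q ≈ 8.32 kJ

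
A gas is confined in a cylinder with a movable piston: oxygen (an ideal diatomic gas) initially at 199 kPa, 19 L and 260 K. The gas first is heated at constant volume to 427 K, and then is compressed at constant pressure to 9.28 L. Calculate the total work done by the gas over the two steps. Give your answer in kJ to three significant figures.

Step 1 (isochoric): W = 0 (constant volume).
After step 1: P = 326.8 kPa (V unchanged).
Step 2 (isobaric): W = PΔV = (326.8 kPa)(9.28 − 19 L) = -3177 J.
W_total = 0 − 3177 = -3177 J.

W_total ≈ -3.18 kJ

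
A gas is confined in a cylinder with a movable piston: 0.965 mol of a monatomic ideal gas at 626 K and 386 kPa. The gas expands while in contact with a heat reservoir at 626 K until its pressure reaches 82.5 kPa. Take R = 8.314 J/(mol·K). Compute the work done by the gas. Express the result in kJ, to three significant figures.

W ≈ 7.75 kJ

Isothermal process: W = nRT ln(V₂/V₁) = nRT ln(P₁/P₂).
W = (0.965)(8.314)(626) × ln(386/82.5)
  = 5022 × ln(4.679) = 5022 × 1.543
W_by_gas = 7750 J.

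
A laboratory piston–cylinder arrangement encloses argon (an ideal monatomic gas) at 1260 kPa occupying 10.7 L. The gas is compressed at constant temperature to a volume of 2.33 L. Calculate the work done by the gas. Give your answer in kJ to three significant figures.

Isothermal: W = nRT ln(V₂/V₁) = P₁V₁ ln(V₂/V₁).
P₁V₁ = (1260 kPa)(10.7 L) = 13482 J.
W = 13482 × ln(2.33/10.7) = 13482 × -1.524
W_by_gas = -20552 J.

W ≈ -20.6 kJ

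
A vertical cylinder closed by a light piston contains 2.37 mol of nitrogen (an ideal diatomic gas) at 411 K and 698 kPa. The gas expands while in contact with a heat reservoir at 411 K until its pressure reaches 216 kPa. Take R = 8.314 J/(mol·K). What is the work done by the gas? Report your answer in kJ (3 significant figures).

Isothermal process: W = nRT ln(V₂/V₁) = nRT ln(P₁/P₂).
W = (2.37)(8.314)(411) × ln(698/216)
  = 8098 × ln(3.231) = 8098 × 1.173
W_by_gas = 9499 J.

W ≈ 9.50 kJ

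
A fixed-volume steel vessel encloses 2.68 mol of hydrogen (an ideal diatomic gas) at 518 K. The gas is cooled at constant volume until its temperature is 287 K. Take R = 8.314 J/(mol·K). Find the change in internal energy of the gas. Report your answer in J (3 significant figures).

ΔU ≈ -12900 J

Constant volume ⇒ W = 0, so Q = ΔU = nCᵥΔT with Cᵥ = 5R/2 = 20.79 J/(mol·K).
ΔU = (2.68)(20.79)(287 − 518) = -12868 J.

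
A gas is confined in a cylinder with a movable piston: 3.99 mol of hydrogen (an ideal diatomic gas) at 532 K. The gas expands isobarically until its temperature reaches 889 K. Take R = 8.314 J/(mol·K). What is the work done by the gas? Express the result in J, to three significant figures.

W ≈ 11800 J

Isobaric: W = P ΔV = nR ΔT.
W = (3.99)(8.314)(889 − 532) = 11843 J.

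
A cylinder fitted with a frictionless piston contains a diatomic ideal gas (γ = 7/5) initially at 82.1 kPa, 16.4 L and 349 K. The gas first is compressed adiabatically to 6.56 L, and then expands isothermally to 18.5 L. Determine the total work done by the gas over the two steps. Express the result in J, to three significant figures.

W_total ≈ 524 J

Step 1 (adiabatic): W = (P₁V₁ − P₂V₂)/(γ−1) = (1346 − 1943)/0.4 = -1490 J.
After step 1: P = 296.1 kPa, V = 6.56 L, T = 503.5 K.
Step 2 (isothermal): W = P₁V₁ ln(V₂/V₁) = (1943) ln(18.5/6.56) = 2014 J.
W_total = -1490 + 2014 = 523.8 J.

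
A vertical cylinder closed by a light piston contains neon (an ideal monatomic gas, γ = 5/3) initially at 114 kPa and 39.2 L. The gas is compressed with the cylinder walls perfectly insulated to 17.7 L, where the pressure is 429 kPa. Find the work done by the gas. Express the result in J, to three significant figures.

W ≈ -4690 J

Adiabatic: W = (P₁V₁ − P₂V₂)/(γ − 1) with γ = 5/3.
P₁V₁ = 4469 J, P₂V₂ = 7593 J.
W = (4469 − 7593) / 0.6667 = -4687 J.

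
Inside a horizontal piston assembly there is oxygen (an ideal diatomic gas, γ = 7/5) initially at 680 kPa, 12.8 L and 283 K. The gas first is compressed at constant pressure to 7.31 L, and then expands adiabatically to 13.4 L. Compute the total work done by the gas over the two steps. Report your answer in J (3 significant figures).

W_total ≈ -1060 J

Step 1 (isobaric): W = PΔV = (680 kPa)(7.31 − 12.8 L) = -3733 J.
After step 1: P = 680 kPa, V = 7.31 L, T = 161.6 K.
Step 2 (adiabatic): W = (P₁V₁ − P₂V₂)/(γ−1) = (4971 − 3901)/0.4 = 2675 J.
W_total = -3733 + 2675 = -1058 J.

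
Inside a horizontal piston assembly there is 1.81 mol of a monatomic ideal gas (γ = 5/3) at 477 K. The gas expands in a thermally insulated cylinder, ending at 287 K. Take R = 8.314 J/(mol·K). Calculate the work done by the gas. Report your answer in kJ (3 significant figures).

Adiabatic ⇒ Q = 0, so W_by = −ΔU = nCᵥ(T₁ − T₂).
Cᵥ = 3R/2 = 12.47 J/(mol·K).
W = (1.81)(12.47)(477 − 287) = 4289 J.

W ≈ 4.29 kJ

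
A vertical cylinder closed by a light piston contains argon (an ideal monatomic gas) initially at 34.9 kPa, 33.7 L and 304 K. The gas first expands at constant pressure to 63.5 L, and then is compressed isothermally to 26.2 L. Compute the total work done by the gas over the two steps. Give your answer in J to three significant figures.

Step 1 (isobaric): W = PΔV = (34.9 kPa)(63.5 − 33.7 L) = 1040 J.
After step 1: P = 34.9 kPa, V = 63.5 L, T = 572.8 K.
Step 2 (isothermal): W = P₁V₁ ln(V₂/V₁) = (2216) ln(26.2/63.5) = -1962 J.
W_total = 1040 − 1962 = -921.9 J.

W_total ≈ -922 J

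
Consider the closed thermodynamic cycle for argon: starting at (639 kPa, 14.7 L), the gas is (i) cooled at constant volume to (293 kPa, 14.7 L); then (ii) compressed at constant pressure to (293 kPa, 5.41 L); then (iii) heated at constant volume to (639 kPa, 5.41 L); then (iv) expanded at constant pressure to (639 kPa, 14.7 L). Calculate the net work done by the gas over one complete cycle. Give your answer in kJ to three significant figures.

Constant-volume legs do no work.
W(ii) = (293)(5.41 − 14.7) = -2722 J; W(iv) = (639)(14.7 − 5.41) = 5936 J.
W_net = -2722 + 5936 = 3214 J (the clockwise enclosed area).

W_net ≈ 3.21 kJ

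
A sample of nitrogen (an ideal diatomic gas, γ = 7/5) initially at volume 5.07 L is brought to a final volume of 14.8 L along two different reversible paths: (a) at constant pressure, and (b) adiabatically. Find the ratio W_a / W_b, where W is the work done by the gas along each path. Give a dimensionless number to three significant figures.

Path (a) isobaric: W = P₁(V₂ − V₁) → W_a/(P₁V₁) = 1.919.
Path (b) adiabatic: W = P₁V₁(1 − (V₁/V₂)^(γ−1))/(γ−1) → W_b/(P₁V₁) = 0.8713.
W_a / W_b = 1.919 / 0.8713 = 2.203.

W_a / W_b ≈ 2.20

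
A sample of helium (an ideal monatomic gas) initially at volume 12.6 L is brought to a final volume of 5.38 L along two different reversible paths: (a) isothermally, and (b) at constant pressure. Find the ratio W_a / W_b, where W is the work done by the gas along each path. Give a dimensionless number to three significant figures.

Path (a) isothermal: W = P₁V₁ ln(V₂/V₁) → W_a/(P₁V₁) = -0.851.
Path (b) isobaric: W = P₁(V₂ − V₁) → W_b/(P₁V₁) = -0.573.
W_a / W_b = -0.851 / -0.573 = 1.485.

W_a / W_b ≈ 1.49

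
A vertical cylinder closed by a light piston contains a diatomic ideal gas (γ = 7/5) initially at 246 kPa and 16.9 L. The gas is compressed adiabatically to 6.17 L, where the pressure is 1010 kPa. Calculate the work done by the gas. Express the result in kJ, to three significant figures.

Adiabatic: W = (P₁V₁ − P₂V₂)/(γ − 1) with γ = 7/5.
P₁V₁ = 4157 J, P₂V₂ = 6232 J.
W = (4157 − 6232) / 0.4 = -5186 J.

W ≈ -5.19 kJ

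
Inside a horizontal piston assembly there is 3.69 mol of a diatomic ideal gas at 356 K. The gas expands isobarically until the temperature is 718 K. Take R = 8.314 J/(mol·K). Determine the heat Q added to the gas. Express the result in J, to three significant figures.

Q ≈ 38900 J

Isobaric: W = nRΔT = (3.69)(8.314)(362) = 11106 J.
ΔU = nCᵥΔT with Cᵥ = 5R/2: ΔU = (3.69)(20.79)(362) = 27764 J.
Q = ΔU + W = 27764 + 11106 = 38870 J.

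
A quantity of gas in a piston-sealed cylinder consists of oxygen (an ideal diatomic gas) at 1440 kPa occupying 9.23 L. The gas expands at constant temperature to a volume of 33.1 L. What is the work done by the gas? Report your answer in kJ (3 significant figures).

Isothermal: W = nRT ln(V₂/V₁) = P₁V₁ ln(V₂/V₁).
P₁V₁ = (1440 kPa)(9.23 L) = 13291 J.
W = 13291 × ln(33.1/9.23) = 13291 × 1.277
W_by_gas = 16974 J.

W ≈ 17.0 kJ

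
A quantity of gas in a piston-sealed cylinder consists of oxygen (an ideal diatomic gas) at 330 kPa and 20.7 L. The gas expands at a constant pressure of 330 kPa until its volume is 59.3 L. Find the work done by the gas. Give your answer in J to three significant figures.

Isobaric: W = P ΔV.
W = (330 kPa)(59.3 − 20.7 L) = (330)(38.6) = 12738 J.

W ≈ 12700 J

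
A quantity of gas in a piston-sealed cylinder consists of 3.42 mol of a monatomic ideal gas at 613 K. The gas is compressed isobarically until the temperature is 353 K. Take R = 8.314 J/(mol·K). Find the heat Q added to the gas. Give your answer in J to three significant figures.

Q ≈ -18500 J

Isobaric: W = nRΔT = (3.42)(8.314)(-260) = -7393 J.
ΔU = nCᵥΔT with Cᵥ = 3R/2: ΔU = (3.42)(12.47)(-260) = -11089 J.
Q = ΔU + W = -11089 − 7393 = -18482 J.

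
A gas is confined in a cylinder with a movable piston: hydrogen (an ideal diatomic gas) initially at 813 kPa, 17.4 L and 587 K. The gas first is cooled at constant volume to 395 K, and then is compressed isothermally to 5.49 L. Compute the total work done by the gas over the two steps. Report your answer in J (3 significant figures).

Step 1 (isochoric): W = 0 (constant volume).
After step 1: P = 547.1 kPa (V unchanged).
Step 2 (isothermal): W = P₁V₁ ln(V₂/V₁) = (9519) ln(5.49/17.4) = -10981 J.
W_total = 0 − 10981 = -10981 J.

W_total ≈ -11000 J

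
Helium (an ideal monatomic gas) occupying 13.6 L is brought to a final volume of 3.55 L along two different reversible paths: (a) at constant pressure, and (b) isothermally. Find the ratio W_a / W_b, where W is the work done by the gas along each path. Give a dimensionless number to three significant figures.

Path (a) isobaric: W = P₁(V₂ − V₁) → W_a/(P₁V₁) = -0.739.
Path (b) isothermal: W = P₁V₁ ln(V₂/V₁) → W_b/(P₁V₁) = -1.343.
W_a / W_b = -0.739 / -1.343 = 0.5502.

W_a / W_b ≈ 0.550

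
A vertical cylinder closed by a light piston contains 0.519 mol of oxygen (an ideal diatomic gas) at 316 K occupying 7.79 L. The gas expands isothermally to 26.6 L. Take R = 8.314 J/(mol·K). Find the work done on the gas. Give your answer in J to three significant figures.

W ≈ -1670 J

Isothermal: W = nRT ln(V₂/V₁).
W = (0.519)(8.314)(316) × ln(26.6/7.79)
  = 1364 × 1.228
W_by_gas = 1675 J; work on gas = −W_by = -1675 J.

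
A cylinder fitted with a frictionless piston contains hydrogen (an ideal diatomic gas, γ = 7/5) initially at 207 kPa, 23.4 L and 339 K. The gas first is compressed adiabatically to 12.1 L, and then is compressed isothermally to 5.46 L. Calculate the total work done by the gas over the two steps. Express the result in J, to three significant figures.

Step 1 (adiabatic): W = (P₁V₁ − P₂V₂)/(γ−1) = (4844 − 6306)/0.4 = -3656 J.
After step 1: P = 521.2 kPa, V = 12.1 L, T = 441.3 K.
Step 2 (isothermal): W = P₁V₁ ln(V₂/V₁) = (6306) ln(5.46/12.1) = -5018 J.
W_total = -3656 − 5018 = -8674 J.

W_total ≈ -8670 J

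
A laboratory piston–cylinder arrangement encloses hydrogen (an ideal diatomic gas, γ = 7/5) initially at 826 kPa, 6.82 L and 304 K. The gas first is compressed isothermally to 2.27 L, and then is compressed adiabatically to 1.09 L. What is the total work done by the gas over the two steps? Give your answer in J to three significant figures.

Step 1 (isothermal): W = P₁V₁ ln(V₂/V₁) = (5633) ln(2.27/6.82) = -6197 J.
After step 1: P = 2482 kPa, V = 2.27 L, T = 304 K.
Step 2 (adiabatic): W = (P₁V₁ − P₂V₂)/(γ−1) = (5633 − 7554)/0.4 = -4803 J.
W_total = -6197 − 4803 = -11000 J.

W_total ≈ -11000 J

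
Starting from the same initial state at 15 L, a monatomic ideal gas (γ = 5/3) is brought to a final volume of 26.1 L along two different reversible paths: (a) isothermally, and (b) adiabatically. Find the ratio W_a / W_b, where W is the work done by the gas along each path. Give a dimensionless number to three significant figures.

W_a / W_b ≈ 1.20

Path (a) isothermal: W = P₁V₁ ln(V₂/V₁) → W_a/(P₁V₁) = 0.5539.
Path (b) adiabatic: W = P₁V₁(1 − (V₁/V₂)^(γ−1))/(γ−1) → W_b/(P₁V₁) = 0.4631.
W_a / W_b = 0.5539 / 0.4631 = 1.196.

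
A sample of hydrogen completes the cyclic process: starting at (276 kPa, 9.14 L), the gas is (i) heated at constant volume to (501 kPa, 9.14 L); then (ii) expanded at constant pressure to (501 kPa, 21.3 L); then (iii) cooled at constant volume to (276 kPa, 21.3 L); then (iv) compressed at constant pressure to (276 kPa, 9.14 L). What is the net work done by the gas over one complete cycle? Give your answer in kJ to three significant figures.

W_net ≈ 2.74 kJ

Constant-volume legs do no work.
W(ii) = (501)(21.3 − 9.14) = 6092 J; W(iv) = (276)(9.14 − 21.3) = -3356 J.
W_net = 6092 − 3356 = 2736 J (the clockwise enclosed area).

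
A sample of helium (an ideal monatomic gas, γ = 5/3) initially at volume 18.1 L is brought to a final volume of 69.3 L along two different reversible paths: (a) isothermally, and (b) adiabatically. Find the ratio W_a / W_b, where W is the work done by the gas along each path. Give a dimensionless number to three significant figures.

Path (a) isothermal: W = P₁V₁ ln(V₂/V₁) → W_a/(P₁V₁) = 1.343.
Path (b) adiabatic: W = P₁V₁(1 − (V₁/V₂)^(γ−1))/(γ−1) → W_b/(P₁V₁) = 0.8871.
W_a / W_b = 1.343 / 0.8871 = 1.513.

W_a / W_b ≈ 1.51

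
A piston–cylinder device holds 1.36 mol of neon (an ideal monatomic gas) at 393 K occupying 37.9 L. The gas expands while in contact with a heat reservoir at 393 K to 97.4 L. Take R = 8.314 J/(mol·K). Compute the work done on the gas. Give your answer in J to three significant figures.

W ≈ -4190 J

Isothermal: W = nRT ln(V₂/V₁).
W = (1.36)(8.314)(393) × ln(97.4/37.9)
  = 4444 × 0.9439
W_by_gas = 4194 J; work on gas = −W_by = -4194 J.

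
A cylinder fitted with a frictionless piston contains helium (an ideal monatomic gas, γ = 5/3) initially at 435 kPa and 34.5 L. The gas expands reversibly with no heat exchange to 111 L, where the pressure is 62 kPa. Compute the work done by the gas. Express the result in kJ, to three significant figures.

W ≈ 12.2 kJ

Adiabatic: W = (P₁V₁ − P₂V₂)/(γ − 1) with γ = 5/3.
P₁V₁ = 15008 J, P₂V₂ = 6882 J.
W = (15008 − 6882) / 0.6667 = 12188 J.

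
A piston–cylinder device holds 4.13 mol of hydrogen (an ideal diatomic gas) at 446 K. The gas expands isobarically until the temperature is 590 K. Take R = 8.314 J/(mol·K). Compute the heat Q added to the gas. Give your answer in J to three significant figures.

Q ≈ 17300 J

Isobaric: W = nRΔT = (4.13)(8.314)(144) = 4945 J.
ΔU = nCᵥΔT with Cᵥ = 5R/2: ΔU = (4.13)(20.79)(144) = 12361 J.
Q = ΔU + W = 12361 + 4945 = 17306 J.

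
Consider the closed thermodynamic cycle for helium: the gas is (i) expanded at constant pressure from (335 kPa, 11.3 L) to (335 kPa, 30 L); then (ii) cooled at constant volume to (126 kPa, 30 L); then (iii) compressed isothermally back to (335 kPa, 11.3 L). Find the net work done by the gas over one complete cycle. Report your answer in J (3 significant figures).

W_net ≈ 2570 J

Leg (i): W = PΔV = (335)(30 − 11.3) = 6264 J.
Leg (ii): W = 0.
Leg (iii): W = PᵢVᵢ ln(V_f/Vᵢ) = (3780) ln(11.3/30) = -3691 J.
W_net = 6264 − 3691 = 2574 J.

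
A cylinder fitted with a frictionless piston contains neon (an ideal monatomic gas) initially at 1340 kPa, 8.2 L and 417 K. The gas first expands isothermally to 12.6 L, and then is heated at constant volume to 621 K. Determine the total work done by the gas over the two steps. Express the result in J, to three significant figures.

Step 1 (isothermal): W = P₁V₁ ln(V₂/V₁) = (10988) ln(12.6/8.2) = 4720 J.
Step 2 (isochoric): W = 0 (constant volume).
W_total = 4720 + 0 = 4720 J.

W_total ≈ 4720 J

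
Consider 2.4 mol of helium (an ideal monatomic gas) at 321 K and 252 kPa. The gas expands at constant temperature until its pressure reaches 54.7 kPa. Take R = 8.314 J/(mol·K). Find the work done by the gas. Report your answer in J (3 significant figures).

W ≈ 9780 J

Isothermal process: W = nRT ln(V₂/V₁) = nRT ln(P₁/P₂).
W = (2.4)(8.314)(321) × ln(252/54.7)
  = 6405 × ln(4.607) = 6405 × 1.528
W_by_gas = 9784 J.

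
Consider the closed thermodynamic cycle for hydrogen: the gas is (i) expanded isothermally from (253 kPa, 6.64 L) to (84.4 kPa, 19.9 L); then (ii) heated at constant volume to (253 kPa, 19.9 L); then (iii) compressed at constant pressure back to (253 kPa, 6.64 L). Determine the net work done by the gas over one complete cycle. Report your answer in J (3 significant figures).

Leg (i): W = PᵢVᵢ ln(V_f/Vᵢ) = (1680) ln(19.9/6.64) = 1844 J.
Leg (ii): W = 0.
Leg (iii): W = PΔV = (253)(6.64 − 19.9) = -3355 J.
W_net = 1844 − 3355 = -1511 J.

W_net ≈ -1510 J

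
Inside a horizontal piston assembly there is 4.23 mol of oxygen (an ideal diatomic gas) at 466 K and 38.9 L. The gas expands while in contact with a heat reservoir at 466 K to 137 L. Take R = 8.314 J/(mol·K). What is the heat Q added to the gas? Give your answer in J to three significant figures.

Isothermal ⇒ ΔU = 0, so Q = W = nRT ln(V₂/V₁).
Q = (4.23)(8.314)(466) ln(137/38.9) = 16388 × 1.259 = 20633 J.

Q ≈ 20600 J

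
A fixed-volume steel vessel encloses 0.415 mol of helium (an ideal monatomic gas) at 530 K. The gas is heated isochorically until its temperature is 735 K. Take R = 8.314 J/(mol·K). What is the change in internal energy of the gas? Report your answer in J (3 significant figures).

Constant volume ⇒ W = 0, so Q = ΔU = nCᵥΔT with Cᵥ = 3R/2 = 12.47 J/(mol·K).
ΔU = (0.415)(12.47)(735 − 530) = 1061 J.

ΔU ≈ 1060 J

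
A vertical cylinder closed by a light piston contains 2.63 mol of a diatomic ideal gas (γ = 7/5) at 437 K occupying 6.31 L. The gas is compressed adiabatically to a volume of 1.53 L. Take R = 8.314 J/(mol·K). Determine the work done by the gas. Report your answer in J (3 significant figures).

W ≈ -18200 J

Adiabatic: TV^(γ−1) = const with γ = 7/5.
T₂ = T₁ (V₁/V₂)^(γ−1) = 437 × (6.31/1.53)^0.4 = 437 × 1.763 = 770.2 K.
W_by = nCᵥ(T₁ − T₂) = (2.63)(20.79)(437 − 770.2) = -18215 J.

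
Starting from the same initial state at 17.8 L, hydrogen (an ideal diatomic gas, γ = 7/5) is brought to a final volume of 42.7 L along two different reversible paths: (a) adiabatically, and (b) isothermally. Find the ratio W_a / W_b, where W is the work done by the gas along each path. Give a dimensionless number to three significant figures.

Path (a) adiabatic: W = P₁V₁(1 − (V₁/V₂)^(γ−1))/(γ−1) → W_a/(P₁V₁) = 0.7383.
Path (b) isothermal: W = P₁V₁ ln(V₂/V₁) → W_b/(P₁V₁) = 0.875.
W_a / W_b = 0.7383 / 0.875 = 0.8437.

W_a / W_b ≈ 0.844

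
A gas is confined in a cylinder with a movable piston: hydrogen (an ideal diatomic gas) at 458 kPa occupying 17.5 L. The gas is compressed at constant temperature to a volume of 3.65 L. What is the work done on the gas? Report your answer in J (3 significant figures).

Isothermal: W = nRT ln(V₂/V₁) = P₁V₁ ln(V₂/V₁).
P₁V₁ = (458 kPa)(17.5 L) = 8015 J.
W = 8015 × ln(3.65/17.5) = 8015 × -1.567
W_by_gas = -12563 J; work on gas = −W_by = 12563 J.

W ≈ 12600 J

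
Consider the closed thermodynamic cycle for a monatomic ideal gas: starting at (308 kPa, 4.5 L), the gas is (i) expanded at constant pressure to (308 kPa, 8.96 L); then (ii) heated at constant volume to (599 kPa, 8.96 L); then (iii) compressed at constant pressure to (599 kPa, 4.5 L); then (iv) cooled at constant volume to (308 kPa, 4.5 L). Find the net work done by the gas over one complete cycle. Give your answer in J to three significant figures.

W_net ≈ -1300 J

Constant-volume legs do no work.
W(i) = (308)(8.96 − 4.5) = 1374 J; W(iii) = (599)(4.5 − 8.96) = -2672 J.
W_net = 1374 − 2672 = -1298 J (the counter-clockwise enclosed area).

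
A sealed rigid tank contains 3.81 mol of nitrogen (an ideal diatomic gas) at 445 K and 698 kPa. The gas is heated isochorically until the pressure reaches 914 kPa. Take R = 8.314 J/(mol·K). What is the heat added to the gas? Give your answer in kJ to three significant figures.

Q ≈ 10.9 kJ

Constant volume ⇒ W = 0, so Q = ΔU = nCᵥΔT with Cᵥ = 5R/2 = 20.79 J/(mol·K).
At constant V, T₂/T₁ = P₂/P₁ ⇒ ΔT = T₁(P₂/P₁ − 1) = 445·(914/698 − 1) = 137.7 K.
ΔU = (3.81)(20.79)(137.7) = 10905 J.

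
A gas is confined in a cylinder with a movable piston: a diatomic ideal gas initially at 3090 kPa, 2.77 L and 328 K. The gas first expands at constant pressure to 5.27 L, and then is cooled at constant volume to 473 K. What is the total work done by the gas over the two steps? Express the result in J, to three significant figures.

W_total ≈ 7720 J

Step 1 (isobaric): W = PΔV = (3090 kPa)(5.27 − 2.77 L) = 7725 J.
Step 2 (isochoric): W = 0 (constant volume).
W_total = 7725 + 0 = 7725 J.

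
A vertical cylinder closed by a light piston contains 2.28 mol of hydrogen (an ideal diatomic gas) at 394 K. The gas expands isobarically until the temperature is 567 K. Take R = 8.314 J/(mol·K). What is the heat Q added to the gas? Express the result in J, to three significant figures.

Q ≈ 11500 J

Isobaric: W = nRΔT = (2.28)(8.314)(173) = 3279 J.
ΔU = nCᵥΔT with Cᵥ = 5R/2: ΔU = (2.28)(20.79)(173) = 8198 J.
Q = ΔU + W = 8198 + 3279 = 11478 J.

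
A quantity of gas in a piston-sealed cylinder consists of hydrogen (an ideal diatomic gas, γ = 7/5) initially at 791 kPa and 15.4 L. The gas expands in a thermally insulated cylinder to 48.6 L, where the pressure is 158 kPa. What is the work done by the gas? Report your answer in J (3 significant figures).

W ≈ 11300 J

Adiabatic: W = (P₁V₁ − P₂V₂)/(γ − 1) with γ = 7/5.
P₁V₁ = 12181 J, P₂V₂ = 7679 J.
W = (12181 − 7679) / 0.4 = 11257 J.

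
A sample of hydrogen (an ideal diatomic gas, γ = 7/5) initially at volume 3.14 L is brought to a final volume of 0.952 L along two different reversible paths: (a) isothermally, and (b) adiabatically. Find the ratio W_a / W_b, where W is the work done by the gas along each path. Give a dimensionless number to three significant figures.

W_a / W_b ≈ 0.780

Path (a) isothermal: W = P₁V₁ ln(V₂/V₁) → W_a/(P₁V₁) = -1.193.
Path (b) adiabatic: W = P₁V₁(1 − (V₁/V₂)^(γ−1))/(γ−1) → W_b/(P₁V₁) = -1.53.
W_a / W_b = -1.193 / -1.53 = 0.7802.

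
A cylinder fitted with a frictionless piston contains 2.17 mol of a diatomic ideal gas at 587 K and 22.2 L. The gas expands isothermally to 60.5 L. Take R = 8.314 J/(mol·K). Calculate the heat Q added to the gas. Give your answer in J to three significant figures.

Isothermal ⇒ ΔU = 0, so Q = W = nRT ln(V₂/V₁).
Q = (2.17)(8.314)(587) ln(60.5/22.2) = 10590 × 1.003 = 10617 J.

Q ≈ 10600 J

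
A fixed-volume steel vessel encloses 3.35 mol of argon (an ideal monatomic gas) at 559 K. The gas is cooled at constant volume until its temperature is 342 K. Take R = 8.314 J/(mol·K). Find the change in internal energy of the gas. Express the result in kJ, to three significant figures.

Constant volume ⇒ W = 0, so Q = ΔU = nCᵥΔT with Cᵥ = 3R/2 = 12.47 J/(mol·K).
ΔU = (3.35)(12.47)(342 − 559) = -9066 J.

ΔU ≈ -9.07 kJ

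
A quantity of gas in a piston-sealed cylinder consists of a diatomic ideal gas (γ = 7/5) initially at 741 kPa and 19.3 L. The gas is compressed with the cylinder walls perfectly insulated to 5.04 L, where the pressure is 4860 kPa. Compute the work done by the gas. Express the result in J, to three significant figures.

Adiabatic: W = (P₁V₁ − P₂V₂)/(γ − 1) with γ = 7/5.
P₁V₁ = 14301 J, P₂V₂ = 24494 J.
W = (14301 − 24494) / 0.4 = -25483 J.

W ≈ -25500 J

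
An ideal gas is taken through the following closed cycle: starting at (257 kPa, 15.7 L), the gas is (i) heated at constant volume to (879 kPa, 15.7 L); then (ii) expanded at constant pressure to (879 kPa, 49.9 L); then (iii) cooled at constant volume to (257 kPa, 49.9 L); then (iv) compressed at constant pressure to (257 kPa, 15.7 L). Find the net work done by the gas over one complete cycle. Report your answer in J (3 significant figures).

Constant-volume legs do no work.
W(ii) = (879)(49.9 − 15.7) = 30062 J; W(iv) = (257)(15.7 − 49.9) = -8789 J.
W_net = 30062 − 8789 = 21272 J (the clockwise enclosed area).

W_net ≈ 21300 J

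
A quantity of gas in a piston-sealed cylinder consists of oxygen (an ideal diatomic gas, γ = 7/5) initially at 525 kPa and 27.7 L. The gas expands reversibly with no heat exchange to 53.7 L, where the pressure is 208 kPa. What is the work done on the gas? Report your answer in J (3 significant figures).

Adiabatic: W = (P₁V₁ − P₂V₂)/(γ − 1) with γ = 7/5.
P₁V₁ = 14542 J, P₂V₂ = 11170 J.
W = (14542 − 11170) / 0.4 = 8432 J.
Work on gas = −W_by = -8432 J.

W ≈ -8430 J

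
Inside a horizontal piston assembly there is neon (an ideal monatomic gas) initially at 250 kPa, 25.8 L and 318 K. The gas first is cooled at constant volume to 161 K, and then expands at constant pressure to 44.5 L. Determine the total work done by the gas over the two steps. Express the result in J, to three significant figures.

Step 1 (isochoric): W = 0 (constant volume).
After step 1: P = 126.6 kPa (V unchanged).
Step 2 (isobaric): W = PΔV = (126.6 kPa)(44.5 − 25.8 L) = 2367 J.
W_total = 0 + 2367 = 2367 J.

W_total ≈ 2370 J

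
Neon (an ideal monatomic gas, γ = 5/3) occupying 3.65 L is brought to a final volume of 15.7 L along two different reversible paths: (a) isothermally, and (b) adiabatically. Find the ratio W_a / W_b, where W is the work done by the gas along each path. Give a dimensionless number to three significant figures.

W_a / W_b ≈ 1.56

Path (a) isothermal: W = P₁V₁ ln(V₂/V₁) → W_a/(P₁V₁) = 1.459.
Path (b) adiabatic: W = P₁V₁(1 − (V₁/V₂)^(γ−1))/(γ−1) → W_b/(P₁V₁) = 0.9329.
W_a / W_b = 1.459 / 0.9329 = 1.564.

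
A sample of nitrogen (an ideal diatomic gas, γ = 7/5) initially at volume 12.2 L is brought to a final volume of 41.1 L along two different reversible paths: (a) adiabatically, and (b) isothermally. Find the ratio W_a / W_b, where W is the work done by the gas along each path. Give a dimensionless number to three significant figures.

Path (a) adiabatic: W = P₁V₁(1 − (V₁/V₂)^(γ−1))/(γ−1) → W_a/(P₁V₁) = 0.962.
Path (b) isothermal: W = P₁V₁ ln(V₂/V₁) → W_b/(P₁V₁) = 1.215.
W_a / W_b = 0.962 / 1.215 = 0.7921.

W_a / W_b ≈ 0.792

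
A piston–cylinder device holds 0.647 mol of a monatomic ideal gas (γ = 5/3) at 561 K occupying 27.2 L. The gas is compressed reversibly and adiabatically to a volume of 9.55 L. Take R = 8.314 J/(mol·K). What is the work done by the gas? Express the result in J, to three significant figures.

W ≈ -4570 J

Adiabatic: TV^(γ−1) = const with γ = 5/3.
T₂ = T₁ (V₁/V₂)^(γ−1) = 561 × (27.2/9.55)^0.667 = 561 × 2.009 = 1127 K.
W_by = nCᵥ(T₁ − T₂) = (0.647)(12.47)(561 − 1127) = -4569 J.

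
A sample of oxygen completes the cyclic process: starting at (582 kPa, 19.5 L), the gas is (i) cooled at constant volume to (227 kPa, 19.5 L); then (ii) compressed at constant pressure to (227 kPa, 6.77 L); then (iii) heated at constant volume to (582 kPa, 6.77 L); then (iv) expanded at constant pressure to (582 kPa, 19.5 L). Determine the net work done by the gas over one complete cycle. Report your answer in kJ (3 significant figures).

W_net ≈ 4.52 kJ

Constant-volume legs do no work.
W(ii) = (227)(6.77 − 19.5) = -2890 J; W(iv) = (582)(19.5 − 6.77) = 7409 J.
W_net = -2890 + 7409 = 4519 J (the clockwise enclosed area).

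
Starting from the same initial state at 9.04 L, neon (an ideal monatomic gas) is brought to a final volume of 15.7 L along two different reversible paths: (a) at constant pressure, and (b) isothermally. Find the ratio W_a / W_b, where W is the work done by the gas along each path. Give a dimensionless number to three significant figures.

W_a / W_b ≈ 1.33

Path (a) isobaric: W = P₁(V₂ − V₁) → W_a/(P₁V₁) = 0.7367.
Path (b) isothermal: W = P₁V₁ ln(V₂/V₁) → W_b/(P₁V₁) = 0.552.
W_a / W_b = 0.7367 / 0.552 = 1.335.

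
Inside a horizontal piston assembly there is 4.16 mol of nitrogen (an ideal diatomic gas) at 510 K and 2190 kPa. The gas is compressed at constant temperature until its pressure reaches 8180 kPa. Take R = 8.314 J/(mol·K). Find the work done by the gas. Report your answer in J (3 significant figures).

Isothermal process: W = nRT ln(V₂/V₁) = nRT ln(P₁/P₂).
W = (4.16)(8.314)(510) × ln(2190/8180)
  = 17639 × ln(0.2677) = 17639 × -1.318
W_by_gas = -23244 J.

W ≈ -23200 J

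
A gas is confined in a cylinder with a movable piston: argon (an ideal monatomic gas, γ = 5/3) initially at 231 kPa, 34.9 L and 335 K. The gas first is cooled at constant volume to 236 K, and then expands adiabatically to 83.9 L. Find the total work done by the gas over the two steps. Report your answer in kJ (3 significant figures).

Step 1 (isochoric): W = 0 (constant volume).
After step 1: P = 162.7 kPa (V unchanged).
Step 2 (adiabatic): W = (P₁V₁ − P₂V₂)/(γ−1) = (5679 − 3165)/0.667 = 3772 J.
W_total = 0 + 3772 = 3772 J.

W_total ≈ 3.77 kJ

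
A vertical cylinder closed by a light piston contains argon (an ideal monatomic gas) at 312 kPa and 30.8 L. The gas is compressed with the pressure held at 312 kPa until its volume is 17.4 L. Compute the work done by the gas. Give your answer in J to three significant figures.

W ≈ -4180 J

Isobaric: W = P ΔV.
W = (312 kPa)(17.4 − 30.8 L) = (312)(-13.4) = -4181 J.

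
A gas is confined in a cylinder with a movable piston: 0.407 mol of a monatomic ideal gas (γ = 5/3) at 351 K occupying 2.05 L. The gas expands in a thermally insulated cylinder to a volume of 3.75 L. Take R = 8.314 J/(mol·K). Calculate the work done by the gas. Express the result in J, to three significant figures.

Adiabatic: TV^(γ−1) = const with γ = 5/3.
T₂ = T₁ (V₁/V₂)^(γ−1) = 351 × (2.05/3.75)^0.667 = 351 × 0.6686 = 234.7 K.
W_by = nCᵥ(T₁ − T₂) = (0.407)(12.47)(351 − 234.7) = 590.5 J.

W ≈ 590 J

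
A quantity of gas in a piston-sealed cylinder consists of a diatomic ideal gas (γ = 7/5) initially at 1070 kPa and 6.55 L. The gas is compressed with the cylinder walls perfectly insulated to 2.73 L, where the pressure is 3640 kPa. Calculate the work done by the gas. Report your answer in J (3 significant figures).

Adiabatic: W = (P₁V₁ − P₂V₂)/(γ − 1) with γ = 7/5.
P₁V₁ = 7008 J, P₂V₂ = 9937 J.
W = (7008 − 9937) / 0.4 = -7322 J.

W ≈ -7320 J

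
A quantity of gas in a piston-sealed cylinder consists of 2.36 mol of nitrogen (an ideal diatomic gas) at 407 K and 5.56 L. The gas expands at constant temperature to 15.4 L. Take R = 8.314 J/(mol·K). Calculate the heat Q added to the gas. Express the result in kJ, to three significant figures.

Isothermal ⇒ ΔU = 0, so Q = W = nRT ln(V₂/V₁).
Q = (2.36)(8.314)(407) ln(15.4/5.56) = 7986 × 1.019 = 8136 J.

Q ≈ 8.14 kJ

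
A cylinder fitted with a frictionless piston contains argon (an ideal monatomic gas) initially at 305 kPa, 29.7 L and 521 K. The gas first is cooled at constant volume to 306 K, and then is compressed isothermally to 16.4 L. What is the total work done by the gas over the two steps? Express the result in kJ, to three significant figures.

W_total ≈ -3.16 kJ

Step 1 (isochoric): W = 0 (constant volume).
After step 1: P = 179.1 kPa (V unchanged).
Step 2 (isothermal): W = P₁V₁ ln(V₂/V₁) = (5320) ln(16.4/29.7) = -3160 J.
W_total = 0 − 3160 = -3160 J.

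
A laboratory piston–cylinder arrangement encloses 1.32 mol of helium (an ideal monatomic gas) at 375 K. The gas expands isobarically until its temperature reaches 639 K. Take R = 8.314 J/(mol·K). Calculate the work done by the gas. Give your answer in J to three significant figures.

W ≈ 2900 J

Isobaric: W = P ΔV = nR ΔT.
W = (1.32)(8.314)(639 − 375) = 2897 J.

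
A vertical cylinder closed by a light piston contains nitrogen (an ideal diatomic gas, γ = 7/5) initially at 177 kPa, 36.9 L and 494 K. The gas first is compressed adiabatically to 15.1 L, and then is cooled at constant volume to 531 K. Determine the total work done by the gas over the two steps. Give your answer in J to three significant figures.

W_total ≈ -7010 J

Step 1 (adiabatic): W = (P₁V₁ − P₂V₂)/(γ−1) = (6531 − 9337)/0.4 = -7015 J.
Step 2 (isochoric): W = 0 (constant volume).
W_total = -7015 + 0 = -7015 J.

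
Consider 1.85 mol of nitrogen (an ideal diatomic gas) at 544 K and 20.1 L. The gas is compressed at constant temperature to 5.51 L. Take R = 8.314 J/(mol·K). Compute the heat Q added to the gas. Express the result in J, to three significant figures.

Isothermal ⇒ ΔU = 0, so Q = W = nRT ln(V₂/V₁).
Q = (1.85)(8.314)(544) ln(5.51/20.1) = 8367 × -1.294 = -10828 J.

Q ≈ -10800 J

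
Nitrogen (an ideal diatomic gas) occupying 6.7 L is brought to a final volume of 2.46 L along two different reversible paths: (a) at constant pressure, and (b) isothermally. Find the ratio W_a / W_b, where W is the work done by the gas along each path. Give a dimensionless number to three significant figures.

W_a / W_b ≈ 0.632

Path (a) isobaric: W = P₁(V₂ − V₁) → W_a/(P₁V₁) = -0.6328.
Path (b) isothermal: W = P₁V₁ ln(V₂/V₁) → W_b/(P₁V₁) = -1.002.
W_a / W_b = -0.6328 / -1.002 = 0.6316.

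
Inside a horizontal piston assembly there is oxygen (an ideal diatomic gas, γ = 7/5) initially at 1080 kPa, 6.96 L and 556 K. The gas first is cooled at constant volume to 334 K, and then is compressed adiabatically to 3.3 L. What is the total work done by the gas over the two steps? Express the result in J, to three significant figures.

W_total ≈ -3930 J

Step 1 (isochoric): W = 0 (constant volume).
After step 1: P = 648.8 kPa (V unchanged).
Step 2 (adiabatic): W = (P₁V₁ − P₂V₂)/(γ−1) = (4515 − 6086)/0.4 = -3927 J.
W_total = 0 − 3927 = -3927 J.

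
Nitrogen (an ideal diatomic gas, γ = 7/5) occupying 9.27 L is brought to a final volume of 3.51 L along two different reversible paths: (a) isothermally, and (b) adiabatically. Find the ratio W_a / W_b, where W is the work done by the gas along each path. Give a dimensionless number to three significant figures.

Path (a) isothermal: W = P₁V₁ ln(V₂/V₁) → W_a/(P₁V₁) = -0.9712.
Path (b) adiabatic: W = P₁V₁(1 − (V₁/V₂)^(γ−1))/(γ−1) → W_b/(P₁V₁) = -1.187.
W_a / W_b = -0.9712 / -1.187 = 0.8183.

W_a / W_b ≈ 0.818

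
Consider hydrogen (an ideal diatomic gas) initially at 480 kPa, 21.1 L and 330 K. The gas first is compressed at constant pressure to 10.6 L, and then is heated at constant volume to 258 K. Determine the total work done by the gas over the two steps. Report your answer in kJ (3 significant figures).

W_total ≈ -5.04 kJ

Step 1 (isobaric): W = PΔV = (480 kPa)(10.6 − 21.1 L) = -5040 J.
Step 2 (isochoric): W = 0 (constant volume).
W_total = -5040 + 0 = -5040 J.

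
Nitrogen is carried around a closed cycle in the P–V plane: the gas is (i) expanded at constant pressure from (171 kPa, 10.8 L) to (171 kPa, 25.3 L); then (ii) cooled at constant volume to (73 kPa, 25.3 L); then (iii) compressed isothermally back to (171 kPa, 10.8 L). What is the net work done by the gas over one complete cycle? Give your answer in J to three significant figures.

Leg (i): W = PΔV = (171)(25.3 − 10.8) = 2480 J.
Leg (ii): W = 0.
Leg (iii): W = PᵢVᵢ ln(V_f/Vᵢ) = (1847) ln(10.8/25.3) = -1572 J.
W_net = 2480 − 1572 = 907.3 J.

W_net ≈ 907 J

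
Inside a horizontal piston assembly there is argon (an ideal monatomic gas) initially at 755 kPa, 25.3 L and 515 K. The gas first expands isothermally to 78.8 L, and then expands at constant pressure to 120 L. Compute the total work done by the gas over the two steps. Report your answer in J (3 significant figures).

Step 1 (isothermal): W = P₁V₁ ln(V₂/V₁) = (19102) ln(78.8/25.3) = 21701 J.
After step 1: P = 242.4 kPa, V = 78.8 L, T = 515 K.
Step 2 (isobaric): W = PΔV = (242.4 kPa)(120 − 78.8 L) = 9987 J.
W_total = 21701 + 9987 = 31688 J.

W_total ≈ 31700 J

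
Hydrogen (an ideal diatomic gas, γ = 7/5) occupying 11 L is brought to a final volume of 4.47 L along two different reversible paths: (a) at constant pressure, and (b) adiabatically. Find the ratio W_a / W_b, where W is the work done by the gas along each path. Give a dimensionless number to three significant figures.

W_a / W_b ≈ 0.548

Path (a) isobaric: W = P₁(V₂ − V₁) → W_a/(P₁V₁) = -0.5936.
Path (b) adiabatic: W = P₁V₁(1 − (V₁/V₂)^(γ−1))/(γ−1) → W_b/(P₁V₁) = -1.084.
W_a / W_b = -0.5936 / -1.084 = 0.5476.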